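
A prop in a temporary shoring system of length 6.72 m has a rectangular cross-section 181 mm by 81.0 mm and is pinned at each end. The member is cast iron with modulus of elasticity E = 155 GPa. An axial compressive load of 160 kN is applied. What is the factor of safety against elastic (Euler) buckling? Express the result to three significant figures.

n ≈ 1.70

Buckling occurs about the weak axis: I_min = h·b³/12 with b = 81.0 mm (the shorter side).
I_min = 181×81.0³/12 = 8.016×10^6 mm⁴
I = 8.016×10^6 mm⁴ = 8.016×10^-6 m⁴
Effective length L_e = K·L = 1 × 6.72 = 6.720 m
P_cr = π²EI / L_e² = π² × 155×10⁹ × 8.016×10^-6 / 6.720² = 2.715×10^5 N
Factor of safety n = P_cr / P = 271.55 / 160 = 1.70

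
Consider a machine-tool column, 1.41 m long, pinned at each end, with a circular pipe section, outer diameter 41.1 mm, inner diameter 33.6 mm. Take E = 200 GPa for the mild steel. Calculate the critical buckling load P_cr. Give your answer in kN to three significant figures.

P_cr ≈ 77.0 kN

d_o = 41.1 mm, d_i = 33.6 mm
I = π(d_o⁴ − d_i⁴)/64 = π(41.1⁴ − 33.60⁴)/64 = 7.750×10^4 mm⁴
I = 7.750×10^4 mm⁴ = 7.750×10^-8 m⁴
Effective length L_e = K·L = 1 × 1.41 = 1.410 m
P_cr = π²EI / L_e² = π² × 200×10⁹ × 7.750×10^-8 / 1.410² = 7.695×10^4 N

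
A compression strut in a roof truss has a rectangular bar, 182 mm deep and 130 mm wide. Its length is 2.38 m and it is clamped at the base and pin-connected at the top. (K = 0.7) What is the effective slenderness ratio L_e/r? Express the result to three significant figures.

λ ≈ 44.4

For a rectangle r_min = b/√12 = 130/√12 = 37.53 mm
L_e = K·L = 0.7 × 2.38 m = 1.666 m = 1666.0 mm
λ = L_e / r_min = 1666.0 / 37.53 = 44.4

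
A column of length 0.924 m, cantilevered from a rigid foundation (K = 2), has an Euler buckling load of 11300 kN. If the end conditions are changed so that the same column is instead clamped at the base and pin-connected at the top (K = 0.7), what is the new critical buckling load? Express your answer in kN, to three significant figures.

P_cr ∝ 1/K², so P_cr,new = P_cr,old × (K_old/K_new)² = 11300 × (2/0.7)²
= 11300 × 8.163 = 92200 kN

P_cr ≈ 92200 kN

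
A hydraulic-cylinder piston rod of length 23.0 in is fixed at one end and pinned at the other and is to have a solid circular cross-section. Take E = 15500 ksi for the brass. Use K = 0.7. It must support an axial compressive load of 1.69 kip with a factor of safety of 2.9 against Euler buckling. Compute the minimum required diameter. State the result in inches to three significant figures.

Required P_cr = n·P = 2.9 × 1.69 = 4.901 kip
L_e = K·L = 0.7 × 23.0 = 16.10 in
Required I = P_cr·L_e²/(π²E) = 4.901×10^3 × 16.10² / (π² × 1.55×10^7) = 8.304×10^-3 in⁴
Solid circle: I = πd⁴/64  ⇒  d = (64I/π)^(1/4) = (64×8.304×10^-3/π)^(1/4) = 0.641 in

d ≈ 0.641 in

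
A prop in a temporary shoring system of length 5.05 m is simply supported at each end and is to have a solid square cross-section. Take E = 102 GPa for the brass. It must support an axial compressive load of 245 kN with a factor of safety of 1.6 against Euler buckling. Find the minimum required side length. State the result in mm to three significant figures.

Required P_cr = n·P = 1.6 × 245 = 392.0 kN
L_e = K·L = 1 × 5.05 = 5.050 m
Required I = P_cr·L_e²/(π²E) = 3.920×10^5 × 5.050² / (π² × 1.02×10^11) = 9.930×10^-6 m⁴
I_req = 9.930×10^6 mm⁴
Solid square: I = a⁴/12  ⇒  a = (12I)^(1/4) = (12×9.930×10^6)^(1/4) = 104 mm

a ≈ 104 mm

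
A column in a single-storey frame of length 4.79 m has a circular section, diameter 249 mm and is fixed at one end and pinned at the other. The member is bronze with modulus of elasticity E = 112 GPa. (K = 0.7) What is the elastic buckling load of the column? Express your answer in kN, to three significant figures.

P_cr ≈ 18600 kN

I = πd⁴/64 = π×249⁴/64 = 1.887×10^8 mm⁴
I = 1.887×10^8 mm⁴ = 1.887×10^-4 m⁴
Effective length L_e = K·L = 0.7 × 4.79 = 3.353 m
P_cr = π²EI / L_e² = π² × 112×10⁹ × 1.887×10^-4 / 3.353² = 1.855×10^7 N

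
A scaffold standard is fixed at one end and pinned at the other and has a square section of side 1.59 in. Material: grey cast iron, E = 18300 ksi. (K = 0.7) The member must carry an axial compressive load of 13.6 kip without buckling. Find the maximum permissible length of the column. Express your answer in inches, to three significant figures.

I = a⁴/12 = 1.59⁴/12 = 0.5326 in⁴
At the buckling limit P_cr = P = 1.360×10^4 lb
From P_cr = π²EI/(K·L)²:  L = (1/K)·√(π²EI/P_cr) = (1/0.7)·√(π²×1.83×10^7×0.5326/1.360×10^4)
L = 120 in

L_max ≈ 120 in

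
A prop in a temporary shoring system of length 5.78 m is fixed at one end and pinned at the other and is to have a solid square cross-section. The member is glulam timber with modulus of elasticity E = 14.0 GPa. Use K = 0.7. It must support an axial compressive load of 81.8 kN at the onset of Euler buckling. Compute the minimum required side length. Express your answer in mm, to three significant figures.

a ≈ 104 mm

L_e = K·L = 0.7 × 5.78 = 4.046 m
Required I = P_cr·L_e²/(π²E) = 8.180×10^4 × 4.046² / (π² × 1.40×10^10) = 9.691×10^-6 m⁴
I_req = 9.691×10^6 mm⁴
Solid square: I = a⁴/12  ⇒  a = (12I)^(1/4) = (12×9.691×10^6)^(1/4) = 104 mm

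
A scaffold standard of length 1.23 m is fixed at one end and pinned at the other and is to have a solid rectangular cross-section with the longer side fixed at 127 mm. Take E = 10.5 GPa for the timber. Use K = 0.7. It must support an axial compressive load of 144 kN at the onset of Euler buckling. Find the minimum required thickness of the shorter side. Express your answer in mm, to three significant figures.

b ≈ 46.0 mm

L_e = K·L = 0.7 × 1.23 = 0.8610 m
Required I = P_cr·L_e²/(π²E) = 1.440×10^5 × 0.8610² / (π² × 1.05×10^10) = 1.030×10^-6 m⁴
I_req = 1.030×10^6 mm⁴
Rectangle, weak axis: I_min = h·b³/12 with h = 127 mm fixed  ⇒  b = (12I/h)^(1/3) = 46.0 mm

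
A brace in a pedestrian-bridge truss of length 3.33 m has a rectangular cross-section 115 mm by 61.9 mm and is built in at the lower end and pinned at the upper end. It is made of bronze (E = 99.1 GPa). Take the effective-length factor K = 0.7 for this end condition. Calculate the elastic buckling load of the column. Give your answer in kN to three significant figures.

Buckling occurs about the weak axis: I_min = h·b³/12 with b = 61.9 mm (the shorter side).
I_min = 115×61.9³/12 = 2.273×10^6 mm⁴
I = 2.273×10^6 mm⁴ = 2.273×10^-6 m⁴
Effective length L_e = K·L = 0.7 × 3.33 = 2.331 m
P_cr = π²EI / L_e² = π² × 99.1×10⁹ × 2.273×10^-6 / 2.331² = 4.091×10^5 N

P_cr ≈ 409 kN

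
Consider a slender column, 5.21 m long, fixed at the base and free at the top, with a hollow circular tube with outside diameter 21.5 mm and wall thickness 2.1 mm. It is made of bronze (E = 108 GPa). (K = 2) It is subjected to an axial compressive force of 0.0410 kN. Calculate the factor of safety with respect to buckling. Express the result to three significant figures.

Inner diameter d_i = 21.5 − 2×2.1 = 17.30 mm
I = π(d_o⁴ − d_i⁴)/64 = π(21.5⁴ − 17.30⁴)/64 = 6.092×10^3 mm⁴
I = 6.092×10^3 mm⁴ = 6.092×10^-9 m⁴
Effective length L_e = K·L = 2 × 5.21 = 10.42 m
P_cr = π²EI / L_e² = π² × 108×10⁹ × 6.092×10^-9 / 10.42² = 59.80 N
Factor of safety n = P_cr / P = 0.059804 / 0.0410 = 1.46

n ≈ 1.46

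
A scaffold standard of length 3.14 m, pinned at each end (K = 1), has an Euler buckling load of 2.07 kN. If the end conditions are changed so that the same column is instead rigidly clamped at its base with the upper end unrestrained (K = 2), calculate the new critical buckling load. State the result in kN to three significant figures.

P_cr ∝ 1/K², so P_cr,new = P_cr,old × (K_old/K_new)² = 2.07 × (1/2)²
= 2.07 × 0.2500 = 0.518 kN

P_cr ≈ 0.518 kN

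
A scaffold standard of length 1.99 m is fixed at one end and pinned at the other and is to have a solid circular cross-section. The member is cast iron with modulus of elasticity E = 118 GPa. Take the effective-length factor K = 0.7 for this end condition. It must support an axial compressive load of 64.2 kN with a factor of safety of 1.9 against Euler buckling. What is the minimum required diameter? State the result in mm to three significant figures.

d ≈ 45.1 mm

Required P_cr = n·P = 1.9 × 64.2 = 122.0 kN
L_e = K·L = 0.7 × 1.99 = 1.393 m
Required I = P_cr·L_e²/(π²E) = 1.220×10^5 × 1.393² / (π² × 1.18×10^11) = 2.032×10^-7 m⁴
I_req = 2.032×10^5 mm⁴
Solid circle: I = πd⁴/64  ⇒  d = (64I/π)^(1/4) = (64×2.032×10^5/π)^(1/4) = 45.1 mm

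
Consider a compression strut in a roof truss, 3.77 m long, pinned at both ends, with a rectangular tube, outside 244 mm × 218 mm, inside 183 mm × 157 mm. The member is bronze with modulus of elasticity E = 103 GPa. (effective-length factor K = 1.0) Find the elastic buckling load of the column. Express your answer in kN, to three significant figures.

P_cr ≈ 10800 kN

Weak-axis I_min = (h_o·b_o³ − h_i·b_i³)/12 with b_o = 218, b_i = 157.0 mm (shorter outer/inner sides).
I_min = (244×218³ − 183.0×157.0³)/12 = 1.516×10^8 mm⁴
I = 1.516×10^8 mm⁴ = 1.516×10^-4 m⁴
Effective length L_e = K·L = 1 × 3.77 = 3.770 m
P_cr = π²EI / L_e² = π² × 103×10⁹ × 1.516×10^-4 / 3.770² = 1.085×10^7 N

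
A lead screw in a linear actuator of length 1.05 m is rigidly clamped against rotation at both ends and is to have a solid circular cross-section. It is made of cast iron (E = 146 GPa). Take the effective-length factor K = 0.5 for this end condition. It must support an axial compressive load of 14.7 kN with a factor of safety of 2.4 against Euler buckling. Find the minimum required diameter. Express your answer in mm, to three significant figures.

Required P_cr = n·P = 2.4 × 14.7 = 35.28 kN
L_e = K·L = 0.5 × 1.05 = 0.5250 m
Required I = P_cr·L_e²/(π²E) = 3.528×10^4 × 0.5250² / (π² × 1.46×10^11) = 6.748×10^-9 m⁴
I_req = 6.748×10^3 mm⁴
Solid circle: I = πd⁴/64  ⇒  d = (64I/π)^(1/4) = (64×6.748×10^3/π)^(1/4) = 19.3 mm

d ≈ 19.3 mm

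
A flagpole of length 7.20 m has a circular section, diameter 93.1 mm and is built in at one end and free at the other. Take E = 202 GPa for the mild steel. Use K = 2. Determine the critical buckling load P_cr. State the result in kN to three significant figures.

P_cr ≈ 35.5 kN

I = πd⁴/64 = π×93.1⁴/64 = 3.688×10^6 mm⁴
I = 3.688×10^6 mm⁴ = 3.688×10^-6 m⁴
Effective length L_e = K·L = 2 × 7.20 = 14.40 m
P_cr = π²EI / L_e² = π² × 202×10⁹ × 3.688×10^-6 / 14.40² = 3.546×10^4 N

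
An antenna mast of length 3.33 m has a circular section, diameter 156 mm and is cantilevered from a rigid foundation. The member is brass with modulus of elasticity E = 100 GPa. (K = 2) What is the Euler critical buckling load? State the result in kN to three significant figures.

P_cr ≈ 647 kN

I = πd⁴/64 = π×156⁴/64 = 2.907×10^7 mm⁴
I = 2.907×10^7 mm⁴ = 2.907×10^-5 m⁴
Effective length L_e = K·L = 2 × 3.33 = 6.660 m
P_cr = π²EI / L_e² = π² × 100×10⁹ × 2.907×10^-5 / 6.660² = 6.469×10^5 N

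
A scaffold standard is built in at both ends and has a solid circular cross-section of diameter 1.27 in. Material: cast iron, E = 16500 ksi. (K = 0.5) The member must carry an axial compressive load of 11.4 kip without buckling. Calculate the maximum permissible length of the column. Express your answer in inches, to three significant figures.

L_max ≈ 85.4 in

I = πd⁴/64 = π×1.27⁴/64 = 0.1277 in⁴
At the buckling limit P_cr = P = 1.140×10^4 lb
From P_cr = π²EI/(K·L)²:  L = (1/K)·√(π²EI/P_cr) = (1/0.5)·√(π²×1.65×10^7×0.1277/1.140×10^4)
L = 85.4 in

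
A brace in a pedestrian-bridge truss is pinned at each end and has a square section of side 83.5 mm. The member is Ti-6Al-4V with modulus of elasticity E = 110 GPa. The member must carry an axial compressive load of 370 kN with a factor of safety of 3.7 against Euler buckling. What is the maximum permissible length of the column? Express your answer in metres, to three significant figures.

I = a⁴/12 = 83.5⁴/12 = 4.051×10^6 mm⁴
I = 4.051×10^-6 m⁴
Required critical load P_cr = n·P = 3.7 × 370 = 1369 kN = 1.369×10^6 N
From P_cr = π²EI/(K·L)²:  L = (1/K)·√(π²EI/P_cr) = (1/1)·√(π²×1.10×10^11×4.051×10^-6/1.369×10^6)
L = 1.79 m

L_max ≈ 1.79 m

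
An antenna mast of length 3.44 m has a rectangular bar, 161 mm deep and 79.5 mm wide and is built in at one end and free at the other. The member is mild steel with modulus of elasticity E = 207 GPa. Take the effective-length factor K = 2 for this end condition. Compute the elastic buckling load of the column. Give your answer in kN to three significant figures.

P_cr ≈ 291 kN

Buckling occurs about the weak axis: I_min = h·b³/12 with b = 79.5 mm (the shorter side).
I_min = 161×79.5³/12 = 6.741×10^6 mm⁴
I = 6.741×10^6 mm⁴ = 6.741×10^-6 m⁴
Effective length L_e = K·L = 2 × 3.44 = 6.880 m
P_cr = π²EI / L_e² = π² × 207×10⁹ × 6.741×10^-6 / 6.880² = 2.910×10^5 N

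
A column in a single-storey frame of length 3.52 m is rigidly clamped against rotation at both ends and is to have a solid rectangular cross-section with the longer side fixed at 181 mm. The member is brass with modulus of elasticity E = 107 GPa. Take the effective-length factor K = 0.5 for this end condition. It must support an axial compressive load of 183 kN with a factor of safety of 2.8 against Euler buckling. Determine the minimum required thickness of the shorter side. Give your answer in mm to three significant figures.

b ≈ 46.4 mm

Required P_cr = n·P = 2.8 × 183 = 512.4 kN
L_e = K·L = 0.5 × 3.52 = 1.760 m
Required I = P_cr·L_e²/(π²E) = 5.124×10^5 × 1.760² / (π² × 1.07×10^11) = 1.503×10^-6 m⁴
I_req = 1.503×10^6 mm⁴
Rectangle, weak axis: I_min = h·b³/12 with h = 181 mm fixed  ⇒  b = (12I/h)^(1/3) = 46.4 mm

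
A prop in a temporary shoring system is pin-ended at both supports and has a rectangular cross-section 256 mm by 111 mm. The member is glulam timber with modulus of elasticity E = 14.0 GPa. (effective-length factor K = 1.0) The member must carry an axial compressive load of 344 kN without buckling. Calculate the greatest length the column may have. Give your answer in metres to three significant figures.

Buckling occurs about the weak axis: I_min = h·b³/12 with b = 111 mm (the shorter side).
I_min = 256×111³/12 = 2.918×10^7 mm⁴
I = 2.918×10^-5 m⁴
At the buckling limit P_cr = P = 3.440×10^5 N
From P_cr = π²EI/(K·L)²:  L = (1/K)·√(π²EI/P_cr) = (1/1)·√(π²×1.40×10^10×2.918×10^-5/3.440×10^5)
L = 3.42 m

L_max ≈ 3.42 m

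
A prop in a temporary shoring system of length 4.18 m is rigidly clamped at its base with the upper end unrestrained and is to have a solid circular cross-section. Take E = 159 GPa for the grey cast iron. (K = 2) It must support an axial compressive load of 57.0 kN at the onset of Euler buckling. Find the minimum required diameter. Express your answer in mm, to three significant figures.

L_e = K·L = 2 × 4.18 = 8.360 m
Required I = P_cr·L_e²/(π²E) = 5.700×10^4 × 8.360² / (π² × 1.59×10^11) = 2.539×10^-6 m⁴
I_req = 2.539×10^6 mm⁴
Solid circle: I = πd⁴/64  ⇒  d = (64I/π)^(1/4) = (64×2.539×10^6/π)^(1/4) = 84.8 mm

d ≈ 84.8 mm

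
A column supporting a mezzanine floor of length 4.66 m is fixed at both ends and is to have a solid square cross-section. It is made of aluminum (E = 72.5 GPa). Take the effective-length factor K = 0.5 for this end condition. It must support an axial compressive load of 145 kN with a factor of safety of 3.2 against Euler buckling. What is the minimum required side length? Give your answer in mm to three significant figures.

a ≈ 80.6 mm

Required P_cr = n·P = 3.2 × 145 = 464.0 kN
L_e = K·L = 0.5 × 4.66 = 2.330 m
Required I = P_cr·L_e²/(π²E) = 4.640×10^5 × 2.330² / (π² × 7.25×10^10) = 3.520×10^-6 m⁴
I_req = 3.520×10^6 mm⁴
Solid square: I = a⁴/12  ⇒  a = (12I)^(1/4) = (12×3.520×10^6)^(1/4) = 80.6 mm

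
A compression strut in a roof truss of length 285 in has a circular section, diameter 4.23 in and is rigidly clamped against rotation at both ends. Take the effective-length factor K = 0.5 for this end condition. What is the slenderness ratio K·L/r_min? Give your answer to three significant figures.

I = πd⁴/64 = π×4.23⁴/64 = 15.72 in⁴
A = 14.05 in²;  r_min = √(I/A) = √(15.72/14.05) = 1.058 in
L_e = K·L = 0.5 × 285 = 142.5 in
λ = L_e / r_min = 142.50 / 1.058 = 135

λ ≈ 135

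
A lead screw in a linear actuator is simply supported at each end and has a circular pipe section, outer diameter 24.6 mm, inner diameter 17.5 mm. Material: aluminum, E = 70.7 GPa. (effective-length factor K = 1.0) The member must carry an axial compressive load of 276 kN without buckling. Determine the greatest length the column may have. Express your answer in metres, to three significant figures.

d_o = 24.6 mm, d_i = 17.5 mm
I = π(d_o⁴ − d_i⁴)/64 = π(24.6⁴ − 17.50⁴)/64 = 1.337×10^4 mm⁴
I = 1.337×10^-8 m⁴
At the buckling limit P_cr = P = 2.760×10^5 N
From P_cr = π²EI/(K·L)²:  L = (1/K)·√(π²EI/P_cr) = (1/1)·√(π²×7.07×10^10×1.337×10^-8/2.760×10^5)
L = 0.184 m

L_max ≈ 0.184 m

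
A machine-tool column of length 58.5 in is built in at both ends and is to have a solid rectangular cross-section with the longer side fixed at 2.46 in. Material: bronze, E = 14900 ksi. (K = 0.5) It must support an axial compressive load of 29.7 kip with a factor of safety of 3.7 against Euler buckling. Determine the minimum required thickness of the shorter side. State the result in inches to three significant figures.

b ≈ 1.46 in

Required P_cr = n·P = 3.7 × 29.7 = 109.9 kip
L_e = K·L = 0.5 × 58.5 = 29.25 in
Required I = P_cr·L_e²/(π²E) = 1.099×10^5 × 29.25² / (π² × 1.49×10^7) = 0.6393 in⁴
Rectangle, weak axis: I_min = h·b³/12 with h = 2.46 in fixed  ⇒  b = (12I/h)^(1/3) = 1.46 in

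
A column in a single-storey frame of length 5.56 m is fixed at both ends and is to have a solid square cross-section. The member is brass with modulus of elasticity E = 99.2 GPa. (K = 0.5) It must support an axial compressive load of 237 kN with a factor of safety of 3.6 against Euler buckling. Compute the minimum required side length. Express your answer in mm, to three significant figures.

a ≈ 94.8 mm

Required P_cr = n·P = 3.6 × 237 = 853.2 kN
L_e = K·L = 0.5 × 5.56 = 2.780 m
Required I = P_cr·L_e²/(π²E) = 8.532×10^5 × 2.780² / (π² × 9.92×10^10) = 6.735×10^-6 m⁴
I_req = 6.735×10^6 mm⁴
Solid square: I = a⁴/12  ⇒  a = (12I)^(1/4) = (12×6.735×10^6)^(1/4) = 94.8 mm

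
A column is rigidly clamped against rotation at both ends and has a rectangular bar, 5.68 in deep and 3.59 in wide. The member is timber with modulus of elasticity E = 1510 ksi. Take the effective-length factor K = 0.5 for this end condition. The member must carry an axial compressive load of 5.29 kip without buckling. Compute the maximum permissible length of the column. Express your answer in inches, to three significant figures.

L_max ≈ 497 in

Buckling occurs about the weak axis: I_min = h·b³/12 with b = 3.59 in (the shorter side).
I_min = 5.68×3.59³/12 = 21.90 in⁴
At the buckling limit P_cr = P = 5.290×10^3 lb
From P_cr = π²EI/(K·L)²:  L = (1/K)·√(π²EI/P_cr) = (1/0.5)·√(π²×1.51×10^6×21.90/5.290×10^3)
L = 497 in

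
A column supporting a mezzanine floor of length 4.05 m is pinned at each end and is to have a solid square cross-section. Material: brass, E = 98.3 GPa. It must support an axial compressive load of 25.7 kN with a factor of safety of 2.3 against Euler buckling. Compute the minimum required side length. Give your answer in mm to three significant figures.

Required P_cr = n·P = 2.3 × 25.7 = 59.11 kN
L_e = K·L = 1 × 4.05 = 4.050 m
Required I = P_cr·L_e²/(π²E) = 5.911×10^4 × 4.050² / (π² × 9.83×10^10) = 9.994×10^-7 m⁴
I_req = 9.994×10^5 mm⁴
Solid square: I = a⁴/12  ⇒  a = (12I)^(1/4) = (12×9.994×10^5)^(1/4) = 58.8 mm

a ≈ 58.8 mm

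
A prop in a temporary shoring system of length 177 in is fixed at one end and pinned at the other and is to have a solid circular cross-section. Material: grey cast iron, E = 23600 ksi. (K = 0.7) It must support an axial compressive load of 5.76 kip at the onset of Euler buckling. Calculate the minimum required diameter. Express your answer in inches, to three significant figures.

d ≈ 1.67 in

L_e = K·L = 0.7 × 177 = 123.9 in
Required I = P_cr·L_e²/(π²E) = 5.760×10^3 × 123.9² / (π² × 2.36×10^7) = 0.3796 in⁴
Solid circle: I = πd⁴/64  ⇒  d = (64I/π)^(1/4) = (64×0.3796/π)^(1/4) = 1.67 in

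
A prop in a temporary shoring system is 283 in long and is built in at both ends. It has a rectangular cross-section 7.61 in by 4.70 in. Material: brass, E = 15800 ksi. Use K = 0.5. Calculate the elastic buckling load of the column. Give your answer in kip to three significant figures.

Buckling occurs about the weak axis: I_min = h·b³/12 with b = 4.70 in (the shorter side).
I_min = 7.61×4.70³/12 = 65.84 in⁴
Effective length L_e = K·L = 0.5 × 283 = 141.5 in
P_cr = π²EI / L_e² = π² × 15800×10³ × 65.84 / 141.5² = 5.128×10^5 lb

P_cr ≈ 513 kip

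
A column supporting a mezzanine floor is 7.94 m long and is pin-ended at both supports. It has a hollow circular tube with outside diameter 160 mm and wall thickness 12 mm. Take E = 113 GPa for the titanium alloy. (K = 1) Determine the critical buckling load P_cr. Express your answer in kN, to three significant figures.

P_cr ≈ 272 kN

Inner diameter d_i = 160 − 2×12 = 136.0 mm
I = π(d_o⁴ − d_i⁴)/64 = π(160⁴ − 136.0⁴)/64 = 1.538×10^7 mm⁴
I = 1.538×10^7 mm⁴ = 1.538×10^-5 m⁴
Effective length L_e = K·L = 1 × 7.94 = 7.940 m
P_cr = π²EI / L_e² = π² × 113×10⁹ × 1.538×10^-5 / 7.940² = 2.720×10^5 N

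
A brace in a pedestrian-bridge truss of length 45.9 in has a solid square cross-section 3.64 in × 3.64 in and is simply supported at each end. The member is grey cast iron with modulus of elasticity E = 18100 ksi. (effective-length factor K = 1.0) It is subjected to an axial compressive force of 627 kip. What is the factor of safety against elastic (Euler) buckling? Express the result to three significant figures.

I = a⁴/12 = 3.64⁴/12 = 14.63 in⁴
Effective length L_e = K·L = 1 × 45.9 = 45.90 in
P_cr = π²EI / L_e² = π² × 18100×10³ × 14.63 / 45.90² = 1.240×10^6 lb
Factor of safety n = P_cr / P = 1240.4 / 627 = 1.98

n ≈ 1.98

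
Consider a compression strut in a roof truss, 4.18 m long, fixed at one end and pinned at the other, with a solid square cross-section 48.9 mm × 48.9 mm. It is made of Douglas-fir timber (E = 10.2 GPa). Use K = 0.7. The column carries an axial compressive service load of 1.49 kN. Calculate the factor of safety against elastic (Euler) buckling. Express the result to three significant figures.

n ≈ 3.76

I = a⁴/12 = 48.9⁴/12 = 4.765×10^5 mm⁴
I = 4.765×10^5 mm⁴ = 4.765×10^-7 m⁴
Effective length L_e = K·L = 0.7 × 4.18 = 2.926 m
P_cr = π²EI / L_e² = π² × 10.2×10⁹ × 4.765×10^-7 / 2.926² = 5.603×10^3 N
Factor of safety n = P_cr / P = 5.6028 / 1.49 = 3.76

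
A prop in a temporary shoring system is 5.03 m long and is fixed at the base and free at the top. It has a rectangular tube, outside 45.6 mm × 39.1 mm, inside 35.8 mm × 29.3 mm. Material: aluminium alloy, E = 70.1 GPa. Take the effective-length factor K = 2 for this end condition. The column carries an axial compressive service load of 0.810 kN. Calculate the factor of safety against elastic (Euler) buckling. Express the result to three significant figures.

Weak-axis I_min = (h_o·b_o³ − h_i·b_i³)/12 with b_o = 39.1, b_i = 29.30 mm (shorter outer/inner sides).
I_min = (45.6×39.1³ − 35.80×29.30³)/12 = 1.521×10^5 mm⁴
I = 1.521×10^5 mm⁴ = 1.521×10^-7 m⁴
Effective length L_e = K·L = 2 × 5.03 = 10.06 m
P_cr = π²EI / L_e² = π² × 70.1×10⁹ × 1.521×10^-7 / 10.06² = 1.040×10^3 N
Factor of safety n = P_cr / P = 1.0399 / 0.810 = 1.28

n ≈ 1.28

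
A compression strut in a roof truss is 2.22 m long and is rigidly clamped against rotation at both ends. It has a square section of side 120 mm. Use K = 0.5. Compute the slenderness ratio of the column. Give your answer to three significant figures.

λ ≈ 32.0

For a square r = a/√12 = 120/√12 = 34.64 mm
L_e = K·L = 0.5 × 2.22 m = 1.110 m = 1110.0 mm
λ = L_e / r_min = 1110.0 / 34.64 = 32.0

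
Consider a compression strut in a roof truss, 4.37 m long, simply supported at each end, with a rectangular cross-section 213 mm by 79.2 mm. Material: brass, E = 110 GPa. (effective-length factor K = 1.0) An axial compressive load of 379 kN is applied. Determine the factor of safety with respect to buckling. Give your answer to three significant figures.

n ≈ 1.32

Buckling occurs about the weak axis: I_min = h·b³/12 with b = 79.2 mm (the shorter side).
I_min = 213×79.2³/12 = 8.818×10^6 mm⁴
I = 8.818×10^6 mm⁴ = 8.818×10^-6 m⁴
Effective length L_e = K·L = 1 × 4.37 = 4.370 m
P_cr = π²EI / L_e² = π² × 110×10⁹ × 8.818×10^-6 / 4.370² = 5.013×10^5 N
Factor of safety n = P_cr / P = 501.31 / 379 = 1.32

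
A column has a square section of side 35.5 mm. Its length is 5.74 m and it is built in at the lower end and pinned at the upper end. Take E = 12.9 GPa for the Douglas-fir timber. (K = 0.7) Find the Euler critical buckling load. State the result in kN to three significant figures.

I = a⁴/12 = 35.5⁴/12 = 1.324×10^5 mm⁴
I = 1.324×10^5 mm⁴ = 1.324×10^-7 m⁴
Effective length L_e = K·L = 0.7 × 5.74 = 4.018 m
P_cr = π²EI / L_e² = π² × 12.9×10⁹ × 1.324×10^-7 / 4.018² = 1.044×10^3 N

P_cr ≈ 1.04 kN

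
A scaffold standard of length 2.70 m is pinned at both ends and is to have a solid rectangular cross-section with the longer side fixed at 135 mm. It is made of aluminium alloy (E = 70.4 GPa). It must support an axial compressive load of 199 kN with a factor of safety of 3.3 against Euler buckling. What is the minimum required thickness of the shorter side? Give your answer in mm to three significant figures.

b ≈ 84.9 mm

Required P_cr = n·P = 3.3 × 199 = 656.7 kN
L_e = K·L = 1 × 2.70 = 2.700 m
Required I = P_cr·L_e²/(π²E) = 6.567×10^5 × 2.700² / (π² × 7.04×10^10) = 6.890×10^-6 m⁴
I_req = 6.890×10^6 mm⁴
Rectangle, weak axis: I_min = h·b³/12 with h = 135 mm fixed  ⇒  b = (12I/h)^(1/3) = 84.9 mm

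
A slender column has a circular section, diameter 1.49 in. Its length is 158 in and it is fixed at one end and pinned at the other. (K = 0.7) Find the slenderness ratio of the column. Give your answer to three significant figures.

λ ≈ 297

I = πd⁴/64 = π×1.49⁴/64 = 0.2419 in⁴
A = 1.744 in²;  r_min = √(I/A) = √(0.2419/1.744) = 0.3725 in
L_e = K·L = 0.7 × 158 = 110.6 in
λ = L_e / r_min = 110.60 / 0.3725 = 297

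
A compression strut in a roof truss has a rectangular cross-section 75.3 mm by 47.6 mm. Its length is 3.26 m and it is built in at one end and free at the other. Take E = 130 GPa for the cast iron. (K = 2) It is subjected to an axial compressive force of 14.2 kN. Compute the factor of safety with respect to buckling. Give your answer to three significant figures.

n ≈ 1.44

Buckling occurs about the weak axis: I_min = h·b³/12 with b = 47.6 mm (the shorter side).
I_min = 75.3×47.6³/12 = 6.768×10^5 mm⁴
I = 6.768×10^5 mm⁴ = 6.768×10^-7 m⁴
Effective length L_e = K·L = 2 × 3.26 = 6.520 m
P_cr = π²EI / L_e² = π² × 130×10⁹ × 6.768×10^-7 / 6.520² = 2.043×10^4 N
Factor of safety n = P_cr / P = 20.426 / 14.2 = 1.44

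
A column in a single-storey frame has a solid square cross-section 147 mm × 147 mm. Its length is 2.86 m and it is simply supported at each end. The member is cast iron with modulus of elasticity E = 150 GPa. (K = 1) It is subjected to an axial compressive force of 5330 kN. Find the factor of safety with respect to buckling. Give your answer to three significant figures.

n ≈ 1.32

I = a⁴/12 = 147⁴/12 = 3.891×10^7 mm⁴
I = 3.891×10^7 mm⁴ = 3.891×10^-5 m⁴
Effective length L_e = K·L = 1 × 2.86 = 2.860 m
P_cr = π²EI / L_e² = π² × 150×10⁹ × 3.891×10^-5 / 2.860² = 7.043×10^6 N
Factor of safety n = P_cr / P = 7042.8 / 5330 = 1.32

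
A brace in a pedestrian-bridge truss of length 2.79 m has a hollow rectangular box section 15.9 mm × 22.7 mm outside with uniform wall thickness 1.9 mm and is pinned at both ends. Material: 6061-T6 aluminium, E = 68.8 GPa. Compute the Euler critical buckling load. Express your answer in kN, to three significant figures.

P_cr ≈ 0.420 kN

Inner dimensions: h_i = 22.7 − 2×1.9 = 18.90 mm, b_i = 15.9 − 2×1.9 = 12.10 mm
Weak-axis I_min = (h_o·b_o³ − h_i·b_i³)/12 with b_o = 15.9, b_i = 12.10 mm (shorter outer/inner sides).
I_min = (22.7×15.9³ − 18.90×12.10³)/12 = 4.814×10^3 mm⁴
I = 4.814×10^3 mm⁴ = 4.814×10^-9 m⁴
Effective length L_e = K·L = 1 × 2.79 = 2.790 m
P_cr = π²EI / L_e² = π² × 68.8×10⁹ × 4.814×10^-9 / 2.790² = 419.9 N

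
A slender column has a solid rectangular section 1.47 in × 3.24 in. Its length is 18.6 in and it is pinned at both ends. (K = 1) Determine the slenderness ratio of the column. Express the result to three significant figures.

λ ≈ 43.8

Buckling occurs about the weak axis: I_min = h·b³/12 with b = 1.47 in (the shorter side).
I_min = 3.24×1.47³/12 = 0.8577 in⁴
A = 4.763 in²;  r_min = √(I/A) = √(0.8577/4.763) = 0.4244 in
L_e = K·L = 1 × 18.6 = 18.60 in
λ = L_e / r_min = 18.600 / 0.4244 = 43.8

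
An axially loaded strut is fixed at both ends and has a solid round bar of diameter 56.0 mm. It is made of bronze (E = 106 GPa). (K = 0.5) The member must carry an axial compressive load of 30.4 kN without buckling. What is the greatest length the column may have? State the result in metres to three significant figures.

L_max ≈ 8.15 m

I = πd⁴/64 = π×56.0⁴/64 = 4.827×10^5 mm⁴
I = 4.827×10^-7 m⁴
At the buckling limit P_cr = P = 3.040×10^4 N
From P_cr = π²EI/(K·L)²:  L = (1/K)·√(π²EI/P_cr) = (1/0.5)·√(π²×1.06×10^11×4.827×10^-7/3.040×10^4)
L = 8.15 m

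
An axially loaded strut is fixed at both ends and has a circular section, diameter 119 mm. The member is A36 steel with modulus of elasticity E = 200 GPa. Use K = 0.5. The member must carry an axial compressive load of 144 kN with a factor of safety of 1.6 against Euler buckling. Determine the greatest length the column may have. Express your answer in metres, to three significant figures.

L_max ≈ 18.4 m

I = πd⁴/64 = π×119⁴/64 = 9.844×10^6 mm⁴
I = 9.844×10^-6 m⁴
Required critical load P_cr = n·P = 1.6 × 144 = 230.4 kN = 2.304×10^5 N
From P_cr = π²EI/(K·L)²:  L = (1/K)·√(π²EI/P_cr) = (1/0.5)·√(π²×2.00×10^11×9.844×10^-6/2.304×10^5)
L = 18.4 m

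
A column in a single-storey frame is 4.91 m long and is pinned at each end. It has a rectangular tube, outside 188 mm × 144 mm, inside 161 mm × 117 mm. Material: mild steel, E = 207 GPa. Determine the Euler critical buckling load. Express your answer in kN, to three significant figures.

Weak-axis I_min = (h_o·b_o³ − h_i·b_i³)/12 with b_o = 144, b_i = 117.0 mm (shorter outer/inner sides).
I_min = (188×144³ − 161.0×117.0³)/12 = 2.529×10^7 mm⁴
I = 2.529×10^7 mm⁴ = 2.529×10^-5 m⁴
Effective length L_e = K·L = 1 × 4.91 = 4.910 m
P_cr = π²EI / L_e² = π² × 207×10⁹ × 2.529×10^-5 / 4.910² = 2.143×10^6 N

P_cr ≈ 2140 kN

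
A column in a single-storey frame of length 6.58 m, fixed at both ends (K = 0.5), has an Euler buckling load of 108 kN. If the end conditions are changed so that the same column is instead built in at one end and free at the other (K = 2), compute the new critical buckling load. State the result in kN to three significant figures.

P_cr ≈ 6.75 kN

P_cr ∝ 1/K², so P_cr,new = P_cr,old × (K_old/K_new)² = 108 × (0.5/2)²
= 108 × 0.06250 = 6.75 kN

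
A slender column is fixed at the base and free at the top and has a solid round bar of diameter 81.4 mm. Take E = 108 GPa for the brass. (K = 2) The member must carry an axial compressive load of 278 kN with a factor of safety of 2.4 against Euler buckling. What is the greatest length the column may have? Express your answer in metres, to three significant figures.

L_max ≈ 0.928 m

I = πd⁴/64 = π×81.4⁴/64 = 2.155×10^6 mm⁴
I = 2.155×10^-6 m⁴
Required critical load P_cr = n·P = 2.4 × 278 = 667.2 kN = 6.672×10^5 N
From P_cr = π²EI/(K·L)²:  L = (1/K)·√(π²EI/P_cr) = (1/2)·√(π²×1.08×10^11×2.155×10^-6/6.672×10^5)
L = 0.928 m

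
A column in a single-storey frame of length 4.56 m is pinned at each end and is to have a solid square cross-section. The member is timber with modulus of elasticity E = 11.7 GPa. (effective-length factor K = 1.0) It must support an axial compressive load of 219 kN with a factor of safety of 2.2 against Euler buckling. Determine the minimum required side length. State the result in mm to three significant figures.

Required P_cr = n·P = 2.2 × 219 = 481.8 kN
L_e = K·L = 1 × 4.56 = 4.560 m
Required I = P_cr·L_e²/(π²E) = 4.818×10^5 × 4.560² / (π² × 1.17×10^10) = 8.676×10^-5 m⁴
I_req = 8.676×10^7 mm⁴
Solid square: I = a⁴/12  ⇒  a = (12I)^(1/4) = (12×8.676×10^7)^(1/4) = 180 mm

a ≈ 180 mm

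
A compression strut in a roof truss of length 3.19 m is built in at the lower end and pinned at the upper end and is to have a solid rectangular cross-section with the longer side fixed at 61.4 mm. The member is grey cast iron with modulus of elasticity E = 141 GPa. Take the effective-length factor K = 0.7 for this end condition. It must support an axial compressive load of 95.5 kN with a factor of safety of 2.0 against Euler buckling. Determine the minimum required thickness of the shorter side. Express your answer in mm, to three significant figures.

Required P_cr = n·P = 2.0 × 95.5 = 191.0 kN
L_e = K·L = 0.7 × 3.19 = 2.233 m
Required I = P_cr·L_e²/(π²E) = 1.910×10^5 × 2.233² / (π² × 1.41×10^11) = 6.844×10^-7 m⁴
I_req = 6.844×10^5 mm⁴
Rectangle, weak axis: I_min = h·b³/12 with h = 61.4 mm fixed  ⇒  b = (12I/h)^(1/3) = 51.1 mm

b ≈ 51.1 mm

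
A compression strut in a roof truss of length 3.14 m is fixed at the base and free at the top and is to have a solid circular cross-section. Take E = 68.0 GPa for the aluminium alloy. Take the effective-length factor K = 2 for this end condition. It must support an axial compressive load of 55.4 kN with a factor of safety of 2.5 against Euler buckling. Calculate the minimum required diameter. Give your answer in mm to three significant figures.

Required P_cr = n·P = 2.5 × 55.4 = 138.5 kN
L_e = K·L = 2 × 3.14 = 6.280 m
Required I = P_cr·L_e²/(π²E) = 1.385×10^5 × 6.280² / (π² × 6.80×10^10) = 8.139×10^-6 m⁴
I_req = 8.139×10^6 mm⁴
Solid circle: I = πd⁴/64  ⇒  d = (64I/π)^(1/4) = (64×8.139×10^6/π)^(1/4) = 113 mm

d ≈ 113 mm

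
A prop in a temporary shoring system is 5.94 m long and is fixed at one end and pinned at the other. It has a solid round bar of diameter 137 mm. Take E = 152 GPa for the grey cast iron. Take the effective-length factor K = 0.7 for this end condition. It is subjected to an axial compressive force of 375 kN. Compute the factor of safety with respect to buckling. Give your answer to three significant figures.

n ≈ 4.00

I = πd⁴/64 = π×137⁴/64 = 1.729×10^7 mm⁴
I = 1.729×10^7 mm⁴ = 1.729×10^-5 m⁴
Effective length L_e = K·L = 0.7 × 5.94 = 4.158 m
P_cr = π²EI / L_e² = π² × 152×10⁹ × 1.729×10^-5 / 4.158² = 1.500×10^6 N
Factor of safety n = P_cr / P = 1500.5 / 375 = 4.00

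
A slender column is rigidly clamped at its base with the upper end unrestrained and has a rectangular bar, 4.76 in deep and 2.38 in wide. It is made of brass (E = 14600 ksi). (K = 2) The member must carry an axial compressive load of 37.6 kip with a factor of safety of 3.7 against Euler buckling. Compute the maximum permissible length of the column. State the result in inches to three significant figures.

L_max ≈ 37.2 in

Buckling occurs about the weak axis: I_min = h·b³/12 with b = 2.38 in (the shorter side).
I_min = 4.76×2.38³/12 = 5.348 in⁴
Required critical load P_cr = n·P = 3.7 × 37.6 = 139.1 kip = 1.391×10^5 lb
From P_cr = π²EI/(K·L)²:  L = (1/K)·√(π²EI/P_cr) = (1/2)·√(π²×1.46×10^7×5.348/1.391×10^5)
L = 37.2 in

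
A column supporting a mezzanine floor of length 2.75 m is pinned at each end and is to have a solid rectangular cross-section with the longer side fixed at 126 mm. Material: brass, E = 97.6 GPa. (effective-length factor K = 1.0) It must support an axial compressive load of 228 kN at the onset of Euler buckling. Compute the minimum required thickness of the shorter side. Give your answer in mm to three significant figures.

b ≈ 55.4 mm

L_e = K·L = 1 × 2.75 = 2.750 m
Required I = P_cr·L_e²/(π²E) = 2.280×10^5 × 2.750² / (π² × 9.76×10^10) = 1.790×10^-6 m⁴
I_req = 1.790×10^6 mm⁴
Rectangle, weak axis: I_min = h·b³/12 with h = 126 mm fixed  ⇒  b = (12I/h)^(1/3) = 55.4 mm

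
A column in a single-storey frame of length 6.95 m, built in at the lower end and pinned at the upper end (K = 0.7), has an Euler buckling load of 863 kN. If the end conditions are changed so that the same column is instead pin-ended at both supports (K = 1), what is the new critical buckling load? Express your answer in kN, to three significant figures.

P_cr ≈ 423 kN

P_cr ∝ 1/K², so P_cr,new = P_cr,old × (K_old/K_new)² = 863 × (0.7/1)²
= 863 × 0.4900 = 423 kN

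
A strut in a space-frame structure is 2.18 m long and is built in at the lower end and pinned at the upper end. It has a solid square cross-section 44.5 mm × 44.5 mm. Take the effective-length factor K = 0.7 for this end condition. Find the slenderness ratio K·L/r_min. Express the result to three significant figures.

λ ≈ 119

I = a⁴/12 = 44.5⁴/12 = 3.268×10^5 mm⁴
A = 1.980×10^3 mm²;  r_min = √(I/A) = √(3.268×10^5/1.980×10^3) = 12.85 mm
L_e = K·L = 0.7 × 2.18 m = 1.526 m = 1526.0 mm
λ = L_e / r_min = 1526.0 / 12.85 = 119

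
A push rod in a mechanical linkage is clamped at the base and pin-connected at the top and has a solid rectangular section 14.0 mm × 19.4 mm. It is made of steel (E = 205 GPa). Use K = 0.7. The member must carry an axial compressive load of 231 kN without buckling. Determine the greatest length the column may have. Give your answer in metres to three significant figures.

Buckling occurs about the weak axis: I_min = h·b³/12 with b = 14.0 mm (the shorter side).
I_min = 19.4×14.0³/12 = 4.436×10^3 mm⁴
I = 4.436×10^-9 m⁴
At the buckling limit P_cr = P = 2.310×10^5 N
From P_cr = π²EI/(K·L)²:  L = (1/K)·√(π²EI/P_cr) = (1/0.7)·√(π²×2.05×10^11×4.436×10^-9/2.310×10^5)
L = 0.282 m

L_max ≈ 0.282 m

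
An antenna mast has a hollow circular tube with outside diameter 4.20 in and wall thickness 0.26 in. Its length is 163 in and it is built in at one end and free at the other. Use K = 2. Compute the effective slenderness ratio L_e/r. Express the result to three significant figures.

Inner diameter d_i = 4.20 − 2×0.26 = 3.680 in
I = π(d_o⁴ − d_i⁴)/64 = π(4.20⁴ − 3.680⁴)/64 = 6.272 in⁴
A = 3.218 in²;  r_min = √(I/A) = √(6.272/3.218) = 1.396 in
L_e = K·L = 2 × 163 = 326.0 in
λ = L_e / r_min = 326.00 / 1.396 = 234

λ ≈ 234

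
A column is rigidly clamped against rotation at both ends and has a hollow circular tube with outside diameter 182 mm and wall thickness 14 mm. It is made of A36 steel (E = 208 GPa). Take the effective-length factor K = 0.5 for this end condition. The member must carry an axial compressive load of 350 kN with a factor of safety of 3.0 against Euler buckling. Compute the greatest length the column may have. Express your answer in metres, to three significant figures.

Inner diameter d_i = 182 − 2×14 = 154.0 mm
I = π(d_o⁴ − d_i⁴)/64 = π(182⁴ − 154.0⁴)/64 = 2.625×10^7 mm⁴
I = 2.625×10^-5 m⁴
Required critical load P_cr = n·P = 3.0 × 350 = 1050 kN = 1.050×10^6 N
From P_cr = π²EI/(K·L)²:  L = (1/K)·√(π²EI/P_cr) = (1/0.5)·√(π²×2.08×10^11×2.625×10^-5/1.050×10^6)
L = 14.3 m

L_max ≈ 14.3 m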